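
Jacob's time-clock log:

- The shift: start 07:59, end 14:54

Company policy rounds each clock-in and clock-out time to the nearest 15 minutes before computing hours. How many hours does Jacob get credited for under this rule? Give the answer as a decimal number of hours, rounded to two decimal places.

7.00 hours

The shift: in 07:59→08:00, out 14:54→15:00; 7 h 0 min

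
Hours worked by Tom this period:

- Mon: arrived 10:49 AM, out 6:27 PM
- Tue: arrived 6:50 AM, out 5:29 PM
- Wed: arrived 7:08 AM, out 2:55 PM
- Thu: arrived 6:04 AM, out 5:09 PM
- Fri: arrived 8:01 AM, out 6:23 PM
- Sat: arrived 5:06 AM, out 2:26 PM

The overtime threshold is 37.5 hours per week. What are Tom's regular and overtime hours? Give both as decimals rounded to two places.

Regular 37.50 hours, overtime 19.35 hours

Mon: 10:49 AM–6:27 PM = 7 h 38 min
Tue: 6:50 AM–5:29 PM = 10 h 39 min
Wed: 7:08 AM–2:55 PM = 7 h 47 min
Thu: 6:04 AM–5:09 PM = 11 h 5 min
Fri: 8:01 AM–6:23 PM = 10 h 22 min
Sat: 5:06 AM–2:26 PM = 9 h 20 min
Total worked: 56 h 51 min = 56.85 h.
Threshold 37.5 h → overtime 19 h 21 min, regular 37 h 30 min.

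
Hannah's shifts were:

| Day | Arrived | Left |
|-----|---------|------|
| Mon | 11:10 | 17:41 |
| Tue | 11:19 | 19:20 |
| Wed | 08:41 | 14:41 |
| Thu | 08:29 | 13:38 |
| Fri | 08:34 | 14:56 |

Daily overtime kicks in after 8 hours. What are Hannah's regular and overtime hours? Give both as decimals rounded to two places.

Mon: 11:10–17:41 = 6 h 31 min
Tue: 11:19–19:20 = 8 h 1 min
Wed: 08:41–14:41 = 6 h 0 min
Thu: 08:29–13:38 = 5 h 9 min
Fri: 08:34–14:56 = 6 h 22 min
Mon reg 6 h 31 min / OT 0 h 0 min; Tue reg 8 h 0 min / OT 0 h 1 min; Wed reg 6 h 0 min / OT 0 h 0 min; Thu reg 5 h 9 min / OT 0 h 0 min; Fri reg 6 h 22 min / OT 0 h 0 min.
Totals: regular 32 h 2 min, overtime 0 h 1 min.

Regular 32.03 hours, overtime 0.02 hours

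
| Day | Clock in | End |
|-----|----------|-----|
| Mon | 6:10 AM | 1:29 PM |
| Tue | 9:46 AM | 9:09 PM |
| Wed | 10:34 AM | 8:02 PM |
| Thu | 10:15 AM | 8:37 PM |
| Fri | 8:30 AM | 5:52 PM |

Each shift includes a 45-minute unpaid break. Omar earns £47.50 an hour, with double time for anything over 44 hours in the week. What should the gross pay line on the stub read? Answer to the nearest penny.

£2104.25

Mon: 6:10 AM–1:29 PM = 7 h 19 min; less 45 min break → 6 h 34 min
Tue: 9:46 AM–9:09 PM = 11 h 23 min; less 45 min break → 10 h 38 min
Wed: 10:34 AM–8:02 PM = 9 h 28 min; less 45 min break → 8 h 43 min
Thu: 10:15 AM–8:37 PM = 10 h 22 min; less 45 min break → 9 h 37 min
Fri: 8:30 AM–5:52 PM = 9 h 22 min; less 45 min break → 8 h 37 min
Total worked: 44 h 9 min = 2649 min.
Regular 44 h 0 min = 2640 min at £47.50/h; overtime 0 h 9 min = 9 min at £95.00/h.
Pay = (2640 × £47.50 + 9 × £95.00) ÷ 60 = £2104.25.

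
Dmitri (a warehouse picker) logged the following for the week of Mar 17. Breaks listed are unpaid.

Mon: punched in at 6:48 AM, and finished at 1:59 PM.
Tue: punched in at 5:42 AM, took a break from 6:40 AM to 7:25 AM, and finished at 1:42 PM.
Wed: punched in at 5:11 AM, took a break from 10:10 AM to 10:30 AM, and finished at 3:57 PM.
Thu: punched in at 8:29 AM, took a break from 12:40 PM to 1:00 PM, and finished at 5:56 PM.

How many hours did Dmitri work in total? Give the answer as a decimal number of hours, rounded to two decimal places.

33.98 hours

Mon: 6:48 AM–1:59 PM = 7 h 11 min
Tue: 5:42 AM–1:42 PM = 8 h 0 min; less 45 min break → 7 h 15 min
Wed: 5:11 AM–3:57 PM = 10 h 46 min; less 20 min break → 10 h 26 min
Thu: 8:29 AM–5:56 PM = 9 h 27 min; less 20 min break → 9 h 7 min
Total: 7 h 11 min + 7 h 15 min + 10 h 26 min + 9 h 7 min = 33 h 59 min.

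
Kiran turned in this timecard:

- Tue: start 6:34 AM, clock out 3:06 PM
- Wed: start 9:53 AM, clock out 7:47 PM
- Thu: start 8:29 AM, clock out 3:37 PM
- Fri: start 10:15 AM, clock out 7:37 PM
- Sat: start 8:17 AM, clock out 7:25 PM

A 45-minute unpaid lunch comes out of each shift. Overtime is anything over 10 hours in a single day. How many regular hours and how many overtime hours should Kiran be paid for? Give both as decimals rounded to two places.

Regular 41.93 hours, overtime 0.38 hours

Tue: 6:34 AM–3:06 PM = 8 h 32 min; less 45 min break → 7 h 47 min
Wed: 9:53 AM–7:47 PM = 9 h 54 min; less 45 min break → 9 h 9 min
Thu: 8:29 AM–3:37 PM = 7 h 8 min; less 45 min break → 6 h 23 min
Fri: 10:15 AM–7:37 PM = 9 h 22 min; less 45 min break → 8 h 37 min
Sat: 8:17 AM–7:25 PM = 11 h 8 min; less 45 min break → 10 h 23 min
Tue reg 7 h 47 min / OT 0 h 0 min; Wed reg 9 h 9 min / OT 0 h 0 min; Thu reg 6 h 23 min / OT 0 h 0 min; Fri reg 8 h 37 min / OT 0 h 0 min; Sat reg 10 h 0 min / OT 0 h 23 min.
Totals: regular 41 h 56 min, overtime 0 h 23 min.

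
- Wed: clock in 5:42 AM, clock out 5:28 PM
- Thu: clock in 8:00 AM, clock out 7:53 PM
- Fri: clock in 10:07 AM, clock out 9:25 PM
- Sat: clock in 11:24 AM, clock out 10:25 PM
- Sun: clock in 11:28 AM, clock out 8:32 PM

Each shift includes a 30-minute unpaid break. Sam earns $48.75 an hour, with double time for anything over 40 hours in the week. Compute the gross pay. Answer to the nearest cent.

$3172.00

Wed: 5:42 AM–5:28 PM = 11 h 46 min; less 30 min break → 11 h 16 min
Thu: 8:00 AM–7:53 PM = 11 h 53 min; less 30 min break → 11 h 23 min
Fri: 10:07 AM–9:25 PM = 11 h 18 min; less 30 min break → 10 h 48 min
Sat: 11:24 AM–10:25 PM = 11 h 1 min; less 30 min break → 10 h 31 min
Sun: 11:28 AM–8:32 PM = 9 h 4 min; less 30 min break → 8 h 34 min
Total worked: 52 h 32 min = 3152 min.
Regular 40 h 0 min = 2400 min at $48.75/h; overtime 12 h 32 min = 752 min at $97.50/h.
Pay = (2400 × $48.75 + 752 × $97.50) ÷ 60 = $3172.00.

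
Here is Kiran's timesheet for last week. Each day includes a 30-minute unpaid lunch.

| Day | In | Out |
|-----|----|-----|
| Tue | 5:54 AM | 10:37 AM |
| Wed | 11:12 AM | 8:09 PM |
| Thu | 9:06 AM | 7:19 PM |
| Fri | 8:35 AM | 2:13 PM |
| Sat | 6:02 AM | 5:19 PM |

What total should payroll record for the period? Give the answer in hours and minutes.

38 h 18 min

Tue: 5:54 AM–10:37 AM = 4 h 43 min; less 30 min break → 4 h 13 min
Wed: 11:12 AM–8:09 PM = 8 h 57 min; less 30 min break → 8 h 27 min
Thu: 9:06 AM–7:19 PM = 10 h 13 min; less 30 min break → 9 h 43 min
Fri: 8:35 AM–2:13 PM = 5 h 38 min; less 30 min break → 5 h 8 min
Sat: 6:02 AM–5:19 PM = 11 h 17 min; less 30 min break → 10 h 47 min
Total: 4 h 13 min + 8 h 27 min + 9 h 43 min + 5 h 8 min + 10 h 47 min = 38 h 18 min.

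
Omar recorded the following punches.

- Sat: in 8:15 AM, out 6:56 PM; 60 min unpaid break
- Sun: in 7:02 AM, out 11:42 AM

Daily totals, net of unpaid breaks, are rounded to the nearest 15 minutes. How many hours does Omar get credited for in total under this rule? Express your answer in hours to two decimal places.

Sat: 8:15 AM–6:56 PM = 10 h 41 min − 60 min = 9 h 41 min → rounds to 9 h 45 min
Sun: 7:02 AM–11:42 AM = 4 h 40 min → rounds to 4 h 45 min
Total credited: 14 h 30 min.

14.50 hours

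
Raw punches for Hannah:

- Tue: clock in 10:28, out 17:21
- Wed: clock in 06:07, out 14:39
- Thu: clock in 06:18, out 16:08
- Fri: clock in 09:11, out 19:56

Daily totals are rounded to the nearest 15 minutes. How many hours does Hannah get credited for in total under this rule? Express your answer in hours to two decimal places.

36.00 hours

Tue: 10:28–17:21 = 6 h 53 min → rounds to 7 h 0 min
Wed: 06:07–14:39 = 8 h 32 min → rounds to 8 h 30 min
Thu: 06:18–16:08 = 9 h 50 min → rounds to 9 h 45 min
Fri: 09:11–19:56 = 10 h 45 min → rounds to 10 h 45 min
Total credited: 36 h 0 min.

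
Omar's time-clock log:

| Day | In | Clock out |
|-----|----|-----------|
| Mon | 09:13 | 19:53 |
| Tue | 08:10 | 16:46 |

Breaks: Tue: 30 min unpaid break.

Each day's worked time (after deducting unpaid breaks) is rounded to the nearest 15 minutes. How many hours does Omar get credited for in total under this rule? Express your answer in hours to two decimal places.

18.75 hours

Mon: 09:13–19:53 = 10 h 40 min → rounds to 10 h 45 min
Tue: 08:10–16:46 = 8 h 36 min − 30 min = 8 h 6 min → rounds to 8 h 0 min
Total credited: 18 h 45 min.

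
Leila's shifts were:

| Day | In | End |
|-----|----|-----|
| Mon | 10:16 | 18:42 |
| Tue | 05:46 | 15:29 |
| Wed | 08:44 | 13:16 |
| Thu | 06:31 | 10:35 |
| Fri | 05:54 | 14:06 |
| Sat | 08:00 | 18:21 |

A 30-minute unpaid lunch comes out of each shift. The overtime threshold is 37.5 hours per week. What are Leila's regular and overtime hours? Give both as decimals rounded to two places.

Regular 37.50 hours, overtime 4.80 hours

Mon: 10:16–18:42 = 8 h 26 min; less 30 min break → 7 h 56 min
Tue: 05:46–15:29 = 9 h 43 min; less 30 min break → 9 h 13 min
Wed: 08:44–13:16 = 4 h 32 min; less 30 min break → 4 h 2 min
Thu: 06:31–10:35 = 4 h 4 min; less 30 min break → 3 h 34 min
Fri: 05:54–14:06 = 8 h 12 min; less 30 min break → 7 h 42 min
Sat: 08:00–18:21 = 10 h 21 min; less 30 min break → 9 h 51 min
Total worked: 42 h 18 min = 42.30 h.
Threshold 37.5 h → overtime 4 h 48 min, regular 37 h 30 min.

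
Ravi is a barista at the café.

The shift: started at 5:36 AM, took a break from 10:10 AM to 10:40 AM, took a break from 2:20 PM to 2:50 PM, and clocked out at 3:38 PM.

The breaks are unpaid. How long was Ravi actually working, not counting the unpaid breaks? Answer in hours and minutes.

9 h 2 min

The shift: 5:36 AM–3:38 PM = 10 h 2 min; less 60 min break → 9 h 2 min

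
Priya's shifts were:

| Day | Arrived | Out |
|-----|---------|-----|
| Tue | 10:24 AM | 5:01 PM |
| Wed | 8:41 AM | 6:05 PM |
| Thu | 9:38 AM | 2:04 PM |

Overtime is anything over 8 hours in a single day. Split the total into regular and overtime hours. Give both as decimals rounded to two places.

Tue: 10:24 AM–5:01 PM = 6 h 37 min
Wed: 8:41 AM–6:05 PM = 9 h 24 min
Thu: 9:38 AM–2:04 PM = 4 h 26 min
Tue reg 6 h 37 min / OT 0 h 0 min; Wed reg 8 h 0 min / OT 1 h 24 min; Thu reg 4 h 26 min / OT 0 h 0 min.
Totals: regular 19 h 3 min, overtime 1 h 24 min.

Regular 19.05 hours, overtime 1.40 hours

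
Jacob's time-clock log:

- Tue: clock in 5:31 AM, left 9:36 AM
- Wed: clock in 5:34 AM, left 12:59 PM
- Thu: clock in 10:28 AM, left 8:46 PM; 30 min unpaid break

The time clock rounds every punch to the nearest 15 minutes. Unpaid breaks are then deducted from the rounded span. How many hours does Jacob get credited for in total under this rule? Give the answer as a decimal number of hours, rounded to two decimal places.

Tue: in 5:31 AM→5:30 AM, out 9:36 AM→9:30 AM; 4 h 0 min
Wed: in 5:34 AM→5:30 AM, out 12:59 PM→1:00 PM; 7 h 30 min
Thu: in 10:28 AM→10:30 AM, out 8:46 PM→8:45 PM; 10 h 15 min − 30 min = 9 h 45 min
Total credited: 21 h 15 min.

21.25 hours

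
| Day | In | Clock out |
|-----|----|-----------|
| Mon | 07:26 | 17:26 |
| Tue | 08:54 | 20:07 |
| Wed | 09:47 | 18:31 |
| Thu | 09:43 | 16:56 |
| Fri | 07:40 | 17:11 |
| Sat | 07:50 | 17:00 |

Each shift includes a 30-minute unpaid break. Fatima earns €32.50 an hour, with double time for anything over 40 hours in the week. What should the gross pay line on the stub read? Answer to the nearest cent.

€2135.25

Mon: 07:26–17:26 = 10 h 0 min; less 30 min break → 9 h 30 min
Tue: 08:54–20:07 = 11 h 13 min; less 30 min break → 10 h 43 min
Wed: 09:47–18:31 = 8 h 44 min; less 30 min break → 8 h 14 min
Thu: 09:43–16:56 = 7 h 13 min; less 30 min break → 6 h 43 min
Fri: 07:40–17:11 = 9 h 31 min; less 30 min break → 9 h 1 min
Sat: 07:50–17:00 = 9 h 10 min; less 30 min break → 8 h 40 min
Total worked: 52 h 51 min = 3171 min.
Regular 40 h 0 min = 2400 min at €32.50/h; overtime 12 h 51 min = 771 min at €65.00/h.
Pay = (2400 × €32.50 + 771 × €65.00) ÷ 60 = €2135.25.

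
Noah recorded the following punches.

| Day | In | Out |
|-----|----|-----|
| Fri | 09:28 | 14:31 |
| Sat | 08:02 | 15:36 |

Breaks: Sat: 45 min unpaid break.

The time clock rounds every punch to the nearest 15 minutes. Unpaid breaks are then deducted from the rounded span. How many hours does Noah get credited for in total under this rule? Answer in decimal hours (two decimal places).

11.75 hours

Fri: in 09:28→09:30, out 14:31→14:30; 5 h 0 min
Sat: in 08:02→08:00, out 15:36→15:30; 7 h 30 min − 45 min = 6 h 45 min
Total credited: 11 h 45 min.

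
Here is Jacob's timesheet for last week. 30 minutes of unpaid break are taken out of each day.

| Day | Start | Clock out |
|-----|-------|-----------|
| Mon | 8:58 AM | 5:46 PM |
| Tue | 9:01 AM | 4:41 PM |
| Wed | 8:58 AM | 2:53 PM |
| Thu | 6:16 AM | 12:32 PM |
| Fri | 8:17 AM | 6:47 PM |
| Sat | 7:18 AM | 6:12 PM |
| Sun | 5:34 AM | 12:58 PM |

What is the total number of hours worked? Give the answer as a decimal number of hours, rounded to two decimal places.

53.95 hours

Mon: 8:58 AM–5:46 PM = 8 h 48 min; less 30 min break → 8 h 18 min
Tue: 9:01 AM–4:41 PM = 7 h 40 min; less 30 min break → 7 h 10 min
Wed: 8:58 AM–2:53 PM = 5 h 55 min; less 30 min break → 5 h 25 min
Thu: 6:16 AM–12:32 PM = 6 h 16 min; less 30 min break → 5 h 46 min
Fri: 8:17 AM–6:47 PM = 10 h 30 min; less 30 min break → 10 h 0 min
Sat: 7:18 AM–6:12 PM = 10 h 54 min; less 30 min break → 10 h 24 min
Sun: 5:34 AM–12:58 PM = 7 h 24 min; less 30 min break → 6 h 54 min
Total: 8 h 18 min + 7 h 10 min + 5 h 25 min + 5 h 46 min + 10 h 0 min + 10 h 24 min + 6 h 54 min = 53 h 57 min.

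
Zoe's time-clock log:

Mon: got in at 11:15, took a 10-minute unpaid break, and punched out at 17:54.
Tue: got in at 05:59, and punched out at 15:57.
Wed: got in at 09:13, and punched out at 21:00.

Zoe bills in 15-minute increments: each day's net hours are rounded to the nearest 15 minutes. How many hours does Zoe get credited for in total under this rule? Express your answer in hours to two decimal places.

28.25 hours

Mon: 11:15–17:54 = 6 h 39 min − 10 min = 6 h 29 min → rounds to 6 h 30 min
Tue: 05:59–15:57 = 9 h 58 min → rounds to 10 h 0 min
Wed: 09:13–21:00 = 11 h 47 min → rounds to 11 h 45 min
Total credited: 28 h 15 min.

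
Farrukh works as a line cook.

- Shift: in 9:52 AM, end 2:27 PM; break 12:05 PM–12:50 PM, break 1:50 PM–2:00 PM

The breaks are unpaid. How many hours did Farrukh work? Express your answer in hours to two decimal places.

Shift: 9:52 AM–2:27 PM = 4 h 35 min; less 55 min break → 3 h 40 min

3.67 hours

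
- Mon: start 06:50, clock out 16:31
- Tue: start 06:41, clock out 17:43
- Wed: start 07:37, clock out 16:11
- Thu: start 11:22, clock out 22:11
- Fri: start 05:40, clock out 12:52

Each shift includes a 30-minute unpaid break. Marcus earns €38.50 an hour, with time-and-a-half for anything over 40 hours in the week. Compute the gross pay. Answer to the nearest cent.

Mon: 06:50–16:31 = 9 h 41 min; less 30 min break → 9 h 11 min
Tue: 06:41–17:43 = 11 h 2 min; less 30 min break → 10 h 32 min
Wed: 07:37–16:11 = 8 h 34 min; less 30 min break → 8 h 4 min
Thu: 11:22–22:11 = 10 h 49 min; less 30 min break → 10 h 19 min
Fri: 05:40–12:52 = 7 h 12 min; less 30 min break → 6 h 42 min
Total worked: 44 h 48 min = 2688 min.
Regular 40 h 0 min = 2400 min at €38.50/h; overtime 4 h 48 min = 288 min at €57.75/h.
Pay = (2400 × €38.50 + 288 × €57.75) ÷ 60 = €1817.20.

€1817.20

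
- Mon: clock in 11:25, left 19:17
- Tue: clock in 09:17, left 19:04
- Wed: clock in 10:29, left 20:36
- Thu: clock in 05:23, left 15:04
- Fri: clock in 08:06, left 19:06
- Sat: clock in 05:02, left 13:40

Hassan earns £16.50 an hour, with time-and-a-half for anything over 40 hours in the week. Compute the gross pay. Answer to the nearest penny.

£1082.81

Mon: 11:25–19:17 = 7 h 52 min
Tue: 09:17–19:04 = 9 h 47 min
Wed: 10:29–20:36 = 10 h 7 min
Thu: 05:23–15:04 = 9 h 41 min
Fri: 08:06–19:06 = 11 h 0 min
Sat: 05:02–13:40 = 8 h 38 min
Total worked: 57 h 5 min = 3425 min.
Regular 40 h 0 min = 2400 min at £16.50/h; overtime 17 h 5 min = 1025 min at £24.75/h.
Pay = (2400 × £16.50 + 1025 × £24.75) ÷ 60 = £1082.81.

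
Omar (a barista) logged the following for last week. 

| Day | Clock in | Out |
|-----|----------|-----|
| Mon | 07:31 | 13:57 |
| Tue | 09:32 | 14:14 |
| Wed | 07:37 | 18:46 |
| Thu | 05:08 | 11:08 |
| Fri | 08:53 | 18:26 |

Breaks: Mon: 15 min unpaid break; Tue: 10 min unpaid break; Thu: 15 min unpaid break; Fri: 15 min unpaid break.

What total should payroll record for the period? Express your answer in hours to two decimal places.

36.92 hours

Mon: 07:31–13:57 = 6 h 26 min; less 15 min break → 6 h 11 min
Tue: 09:32–14:14 = 4 h 42 min; less 10 min break → 4 h 32 min
Wed: 07:37–18:46 = 11 h 9 min
Thu: 05:08–11:08 = 6 h 0 min; less 15 min break → 5 h 45 min
Fri: 08:53–18:26 = 9 h 33 min; less 15 min break → 9 h 18 min
Total: 6 h 11 min + 4 h 32 min + 11 h 9 min + 5 h 45 min + 9 h 18 min = 36 h 55 min.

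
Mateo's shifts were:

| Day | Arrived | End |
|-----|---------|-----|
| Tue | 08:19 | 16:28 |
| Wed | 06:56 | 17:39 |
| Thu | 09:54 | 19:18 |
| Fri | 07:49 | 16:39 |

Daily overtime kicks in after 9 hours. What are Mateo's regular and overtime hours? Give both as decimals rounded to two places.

Tue: 08:19–16:28 = 8 h 9 min
Wed: 06:56–17:39 = 10 h 43 min
Thu: 09:54–19:18 = 9 h 24 min
Fri: 07:49–16:39 = 8 h 50 min
Tue reg 8 h 9 min / OT 0 h 0 min; Wed reg 9 h 0 min / OT 1 h 43 min; Thu reg 9 h 0 min / OT 0 h 24 min; Fri reg 8 h 50 min / OT 0 h 0 min.
Totals: regular 34 h 59 min, overtime 2 h 7 min.

Regular 34.98 hours, overtime 2.12 hours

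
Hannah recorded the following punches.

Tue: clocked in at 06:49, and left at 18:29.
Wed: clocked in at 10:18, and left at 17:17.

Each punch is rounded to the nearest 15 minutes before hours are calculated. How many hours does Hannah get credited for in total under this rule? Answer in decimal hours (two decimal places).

18.75 hours

Tue: in 06:49→06:45, out 18:29→18:30; 11 h 45 min
Wed: in 10:18→10:15, out 17:17→17:15; 7 h 0 min
Total credited: 18 h 45 min.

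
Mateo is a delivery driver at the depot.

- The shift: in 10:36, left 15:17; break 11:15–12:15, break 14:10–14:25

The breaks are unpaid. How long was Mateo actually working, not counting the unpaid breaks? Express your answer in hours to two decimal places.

The shift: 10:36–15:17 = 4 h 41 min; less 75 min break → 3 h 26 min

3.43 hours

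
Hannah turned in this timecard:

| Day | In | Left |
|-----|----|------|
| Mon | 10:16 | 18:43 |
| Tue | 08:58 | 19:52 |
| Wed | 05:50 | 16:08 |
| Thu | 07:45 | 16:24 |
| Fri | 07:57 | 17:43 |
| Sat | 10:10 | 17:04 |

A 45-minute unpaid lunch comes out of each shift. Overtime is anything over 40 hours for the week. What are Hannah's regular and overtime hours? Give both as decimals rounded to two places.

Mon: 10:16–18:43 = 8 h 27 min; less 45 min break → 7 h 42 min
Tue: 08:58–19:52 = 10 h 54 min; less 45 min break → 10 h 9 min
Wed: 05:50–16:08 = 10 h 18 min; less 45 min break → 9 h 33 min
Thu: 07:45–16:24 = 8 h 39 min; less 45 min break → 7 h 54 min
Fri: 07:57–17:43 = 9 h 46 min; less 45 min break → 9 h 1 min
Sat: 10:10–17:04 = 6 h 54 min; less 45 min break → 6 h 9 min
Total worked: 50 h 28 min = 50.47 h.
Threshold 40 h → overtime 10 h 28 min, regular 40 h 0 min.

Regular 40.00 hours, overtime 10.47 hours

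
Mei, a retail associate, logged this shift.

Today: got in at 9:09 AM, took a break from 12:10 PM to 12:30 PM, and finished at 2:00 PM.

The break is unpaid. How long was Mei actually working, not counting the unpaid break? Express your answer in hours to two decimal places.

Today: 9:09 AM–2:00 PM = 4 h 51 min; less 20 min break → 4 h 31 min

4.52 hours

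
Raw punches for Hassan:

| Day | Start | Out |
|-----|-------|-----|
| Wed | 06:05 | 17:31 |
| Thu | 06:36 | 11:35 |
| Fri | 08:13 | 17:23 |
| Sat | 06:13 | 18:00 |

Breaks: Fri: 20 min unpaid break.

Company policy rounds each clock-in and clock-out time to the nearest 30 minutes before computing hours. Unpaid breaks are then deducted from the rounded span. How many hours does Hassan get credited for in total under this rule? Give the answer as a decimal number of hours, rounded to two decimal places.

37.67 hours

Wed: in 06:05→06:00, out 17:31→17:30; 11 h 30 min
Thu: in 06:36→06:30, out 11:35→11:30; 5 h 0 min
Fri: in 08:13→08:00, out 17:23→17:30; 9 h 30 min − 20 min = 9 h 10 min
Sat: in 06:13→06:00, out 18:00→18:00; 12 h 0 min
Total credited: 37 h 40 min.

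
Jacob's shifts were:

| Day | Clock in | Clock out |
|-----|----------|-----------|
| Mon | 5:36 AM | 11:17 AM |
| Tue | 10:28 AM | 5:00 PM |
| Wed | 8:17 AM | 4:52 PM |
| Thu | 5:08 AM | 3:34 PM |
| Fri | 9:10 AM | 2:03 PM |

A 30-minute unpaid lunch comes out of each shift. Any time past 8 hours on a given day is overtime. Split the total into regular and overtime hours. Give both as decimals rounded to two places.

Mon: 5:36 AM–11:17 AM = 5 h 41 min; less 30 min break → 5 h 11 min
Tue: 10:28 AM–5:00 PM = 6 h 32 min; less 30 min break → 6 h 2 min
Wed: 8:17 AM–4:52 PM = 8 h 35 min; less 30 min break → 8 h 5 min
Thu: 5:08 AM–3:34 PM = 10 h 26 min; less 30 min break → 9 h 56 min
Fri: 9:10 AM–2:03 PM = 4 h 53 min; less 30 min break → 4 h 23 min
Mon reg 5 h 11 min / OT 0 h 0 min; Tue reg 6 h 2 min / OT 0 h 0 min; Wed reg 8 h 0 min / OT 0 h 5 min; Thu reg 8 h 0 min / OT 1 h 56 min; Fri reg 4 h 23 min / OT 0 h 0 min.
Totals: regular 31 h 36 min, overtime 2 h 1 min.

Regular 31.60 hours, overtime 2.02 hours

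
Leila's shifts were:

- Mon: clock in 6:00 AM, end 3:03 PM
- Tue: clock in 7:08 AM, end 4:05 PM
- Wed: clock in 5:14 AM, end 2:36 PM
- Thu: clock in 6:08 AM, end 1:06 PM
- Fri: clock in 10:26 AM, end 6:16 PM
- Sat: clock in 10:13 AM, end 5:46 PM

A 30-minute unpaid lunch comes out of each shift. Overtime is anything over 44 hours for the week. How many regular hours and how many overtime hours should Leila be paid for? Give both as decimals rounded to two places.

Mon: 6:00 AM–3:03 PM = 9 h 3 min; less 30 min break → 8 h 33 min
Tue: 7:08 AM–4:05 PM = 8 h 57 min; less 30 min break → 8 h 27 min
Wed: 5:14 AM–2:36 PM = 9 h 22 min; less 30 min break → 8 h 52 min
Thu: 6:08 AM–1:06 PM = 6 h 58 min; less 30 min break → 6 h 28 min
Fri: 10:26 AM–6:16 PM = 7 h 50 min; less 30 min break → 7 h 20 min
Sat: 10:13 AM–5:46 PM = 7 h 33 min; less 30 min break → 7 h 3 min
Total worked: 46 h 43 min = 46.72 h.
Threshold 44 h → overtime 2 h 43 min, regular 44 h 0 min.

Regular 44.00 hours, overtime 2.72 hours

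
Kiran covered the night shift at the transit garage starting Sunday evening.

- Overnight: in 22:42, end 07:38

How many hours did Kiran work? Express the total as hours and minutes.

Overnight: 22:42 → midnight = 1 h 18 min; midnight → 07:38 = 7 h 38 min; span 8 h 56 min

8 h 56 min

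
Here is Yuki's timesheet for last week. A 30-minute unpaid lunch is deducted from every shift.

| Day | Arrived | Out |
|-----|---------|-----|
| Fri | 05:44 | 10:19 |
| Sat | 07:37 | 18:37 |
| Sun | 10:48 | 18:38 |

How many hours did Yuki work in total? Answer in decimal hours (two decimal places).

Fri: 05:44–10:19 = 4 h 35 min; less 30 min break → 4 h 5 min
Sat: 07:37–18:37 = 11 h 0 min; less 30 min break → 10 h 30 min
Sun: 10:48–18:38 = 7 h 50 min; less 30 min break → 7 h 20 min
Total: 4 h 5 min + 10 h 30 min + 7 h 20 min = 21 h 55 min.

21.92 hours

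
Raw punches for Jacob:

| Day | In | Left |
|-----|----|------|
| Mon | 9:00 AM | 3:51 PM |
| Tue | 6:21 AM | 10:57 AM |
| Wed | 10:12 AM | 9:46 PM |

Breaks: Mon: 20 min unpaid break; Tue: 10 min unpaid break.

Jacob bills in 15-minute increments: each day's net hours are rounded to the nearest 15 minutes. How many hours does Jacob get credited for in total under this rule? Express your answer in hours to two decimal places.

22.50 hours

Mon: 9:00 AM–3:51 PM = 6 h 51 min − 20 min = 6 h 31 min → rounds to 6 h 30 min
Tue: 6:21 AM–10:57 AM = 4 h 36 min − 10 min = 4 h 26 min → rounds to 4 h 30 min
Wed: 10:12 AM–9:46 PM = 11 h 34 min → rounds to 11 h 30 min
Total credited: 22 h 30 min.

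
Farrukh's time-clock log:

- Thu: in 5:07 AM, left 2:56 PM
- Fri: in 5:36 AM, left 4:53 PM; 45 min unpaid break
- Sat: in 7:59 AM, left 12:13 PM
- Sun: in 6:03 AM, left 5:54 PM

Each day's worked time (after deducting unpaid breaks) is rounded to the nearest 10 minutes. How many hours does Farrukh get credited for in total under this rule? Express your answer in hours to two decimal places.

36.33 hours

Thu: 5:07 AM–2:56 PM = 9 h 49 min → rounds to 9 h 50 min
Fri: 5:36 AM–4:53 PM = 11 h 17 min − 45 min = 10 h 32 min → rounds to 10 h 30 min
Sat: 7:59 AM–12:13 PM = 4 h 14 min → rounds to 4 h 10 min
Sun: 6:03 AM–5:54 PM = 11 h 51 min → rounds to 11 h 50 min
Total credited: 36 h 20 min.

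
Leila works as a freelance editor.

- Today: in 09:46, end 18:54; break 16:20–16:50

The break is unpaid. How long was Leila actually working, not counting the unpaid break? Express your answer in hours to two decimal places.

8.63 hours

Today: 09:46–18:54 = 9 h 8 min; less 30 min break → 8 h 38 min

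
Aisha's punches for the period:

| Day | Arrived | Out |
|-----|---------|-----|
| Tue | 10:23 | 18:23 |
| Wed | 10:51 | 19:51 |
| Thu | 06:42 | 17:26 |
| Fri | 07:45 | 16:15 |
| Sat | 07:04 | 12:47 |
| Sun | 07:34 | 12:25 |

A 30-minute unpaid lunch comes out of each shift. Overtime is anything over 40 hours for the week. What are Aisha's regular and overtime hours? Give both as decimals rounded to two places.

Regular 40.00 hours, overtime 3.80 hours

Tue: 10:23–18:23 = 8 h 0 min; less 30 min break → 7 h 30 min
Wed: 10:51–19:51 = 9 h 0 min; less 30 min break → 8 h 30 min
Thu: 06:42–17:26 = 10 h 44 min; less 30 min break → 10 h 14 min
Fri: 07:45–16:15 = 8 h 30 min; less 30 min break → 8 h 0 min
Sat: 07:04–12:47 = 5 h 43 min; less 30 min break → 5 h 13 min
Sun: 07:34–12:25 = 4 h 51 min; less 30 min break → 4 h 21 min
Total worked: 43 h 48 min = 43.80 h.
Threshold 40 h → overtime 3 h 48 min, regular 40 h 0 min.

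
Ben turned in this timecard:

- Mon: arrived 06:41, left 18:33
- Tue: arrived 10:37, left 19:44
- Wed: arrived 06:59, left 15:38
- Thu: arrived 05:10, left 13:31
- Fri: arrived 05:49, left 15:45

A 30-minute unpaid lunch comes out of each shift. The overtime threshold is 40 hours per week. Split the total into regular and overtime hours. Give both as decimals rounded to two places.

Regular 40.00 hours, overtime 5.42 hours

Mon: 06:41–18:33 = 11 h 52 min; less 30 min break → 11 h 22 min
Tue: 10:37–19:44 = 9 h 7 min; less 30 min break → 8 h 37 min
Wed: 06:59–15:38 = 8 h 39 min; less 30 min break → 8 h 9 min
Thu: 05:10–13:31 = 8 h 21 min; less 30 min break → 7 h 51 min
Fri: 05:49–15:45 = 9 h 56 min; less 30 min break → 9 h 26 min
Total worked: 45 h 25 min = 45.42 h.
Threshold 40 h → overtime 5 h 25 min, regular 40 h 0 min.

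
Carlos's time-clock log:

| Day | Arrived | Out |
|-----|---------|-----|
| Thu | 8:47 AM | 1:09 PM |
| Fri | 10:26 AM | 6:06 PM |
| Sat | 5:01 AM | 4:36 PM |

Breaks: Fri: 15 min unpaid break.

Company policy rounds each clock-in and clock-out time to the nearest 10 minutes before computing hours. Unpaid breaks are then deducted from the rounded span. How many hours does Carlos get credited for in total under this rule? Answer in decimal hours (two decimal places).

Thu: in 8:47 AM→8:50 AM, out 1:09 PM→1:10 PM; 4 h 20 min
Fri: in 10:26 AM→10:30 AM, out 6:06 PM→6:10 PM; 7 h 40 min − 15 min = 7 h 25 min
Sat: in 5:01 AM→5:00 AM, out 4:36 PM→4:40 PM; 11 h 40 min
Total credited: 23 h 25 min.

23.42 hours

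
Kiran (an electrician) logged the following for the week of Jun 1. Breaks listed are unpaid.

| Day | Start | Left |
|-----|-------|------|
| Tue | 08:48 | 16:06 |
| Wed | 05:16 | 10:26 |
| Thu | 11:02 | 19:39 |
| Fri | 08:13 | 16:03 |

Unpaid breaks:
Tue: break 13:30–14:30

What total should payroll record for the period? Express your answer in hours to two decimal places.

27.92 hours

Tue: 08:48–16:06 = 7 h 18 min; less 60 min break → 6 h 18 min
Wed: 05:16–10:26 = 5 h 10 min
Thu: 11:02–19:39 = 8 h 37 min
Fri: 08:13–16:03 = 7 h 50 min
Total: 6 h 18 min + 5 h 10 min + 8 h 37 min + 7 h 50 min = 27 h 55 min.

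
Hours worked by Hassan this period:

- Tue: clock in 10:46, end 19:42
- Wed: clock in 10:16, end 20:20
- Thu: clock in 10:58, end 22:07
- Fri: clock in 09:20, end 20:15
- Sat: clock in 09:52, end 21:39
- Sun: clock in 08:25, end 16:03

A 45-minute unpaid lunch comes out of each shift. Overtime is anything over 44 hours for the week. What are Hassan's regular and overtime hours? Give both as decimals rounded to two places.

Tue: 10:46–19:42 = 8 h 56 min; less 45 min break → 8 h 11 min
Wed: 10:16–20:20 = 10 h 4 min; less 45 min break → 9 h 19 min
Thu: 10:58–22:07 = 11 h 9 min; less 45 min break → 10 h 24 min
Fri: 09:20–20:15 = 10 h 55 min; less 45 min break → 10 h 10 min
Sat: 09:52–21:39 = 11 h 47 min; less 45 min break → 11 h 2 min
Sun: 08:25–16:03 = 7 h 38 min; less 45 min break → 6 h 53 min
Total worked: 55 h 59 min = 55.98 h.
Threshold 44 h → overtime 11 h 59 min, regular 44 h 0 min.

Regular 44.00 hours, overtime 11.98 hours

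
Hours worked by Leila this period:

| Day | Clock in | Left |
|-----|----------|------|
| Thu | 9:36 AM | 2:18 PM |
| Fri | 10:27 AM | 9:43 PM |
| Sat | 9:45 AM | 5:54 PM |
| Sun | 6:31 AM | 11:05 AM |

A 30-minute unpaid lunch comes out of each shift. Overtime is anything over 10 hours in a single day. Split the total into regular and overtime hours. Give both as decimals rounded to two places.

Regular 25.92 hours, overtime 0.77 hours

Thu: 9:36 AM–2:18 PM = 4 h 42 min; less 30 min break → 4 h 12 min
Fri: 10:27 AM–9:43 PM = 11 h 16 min; less 30 min break → 10 h 46 min
Sat: 9:45 AM–5:54 PM = 8 h 9 min; less 30 min break → 7 h 39 min
Sun: 6:31 AM–11:05 AM = 4 h 34 min; less 30 min break → 4 h 4 min
Thu reg 4 h 12 min / OT 0 h 0 min; Fri reg 10 h 0 min / OT 0 h 46 min; Sat reg 7 h 39 min / OT 0 h 0 min; Sun reg 4 h 4 min / OT 0 h 0 min.
Totals: regular 25 h 55 min, overtime 0 h 46 min.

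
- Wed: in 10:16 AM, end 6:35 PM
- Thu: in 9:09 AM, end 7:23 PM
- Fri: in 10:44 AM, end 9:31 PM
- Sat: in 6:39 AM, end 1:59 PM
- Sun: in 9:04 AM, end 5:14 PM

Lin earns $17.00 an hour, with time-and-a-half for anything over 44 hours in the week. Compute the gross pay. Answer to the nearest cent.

$769.25

Wed: 10:16 AM–6:35 PM = 8 h 19 min
Thu: 9:09 AM–7:23 PM = 10 h 14 min
Fri: 10:44 AM–9:31 PM = 10 h 47 min
Sat: 6:39 AM–1:59 PM = 7 h 20 min
Sun: 9:04 AM–5:14 PM = 8 h 10 min
Total worked: 44 h 50 min = 2690 min.
Regular 44 h 0 min = 2640 min at $17.00/h; overtime 0 h 50 min = 50 min at $25.50/h.
Pay = (2640 × $17.00 + 50 × $25.50) ÷ 60 = $769.25.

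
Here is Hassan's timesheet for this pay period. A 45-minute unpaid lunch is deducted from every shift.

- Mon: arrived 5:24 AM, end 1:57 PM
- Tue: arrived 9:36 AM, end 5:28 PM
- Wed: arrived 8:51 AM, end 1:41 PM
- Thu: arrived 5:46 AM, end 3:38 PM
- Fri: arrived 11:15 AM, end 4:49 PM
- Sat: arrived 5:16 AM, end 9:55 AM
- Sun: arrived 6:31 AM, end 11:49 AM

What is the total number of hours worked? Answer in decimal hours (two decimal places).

41.38 hours

Mon: 5:24 AM–1:57 PM = 8 h 33 min; less 45 min break → 7 h 48 min
Tue: 9:36 AM–5:28 PM = 7 h 52 min; less 45 min break → 7 h 7 min
Wed: 8:51 AM–1:41 PM = 4 h 50 min; less 45 min break → 4 h 5 min
Thu: 5:46 AM–3:38 PM = 9 h 52 min; less 45 min break → 9 h 7 min
Fri: 11:15 AM–4:49 PM = 5 h 34 min; less 45 min break → 4 h 49 min
Sat: 5:16 AM–9:55 AM = 4 h 39 min; less 45 min break → 3 h 54 min
Sun: 6:31 AM–11:49 AM = 5 h 18 min; less 45 min break → 4 h 33 min
Total: 7 h 48 min + 7 h 7 min + 4 h 5 min + 9 h 7 min + 4 h 49 min + 3 h 54 min + 4 h 33 min = 41 h 23 min.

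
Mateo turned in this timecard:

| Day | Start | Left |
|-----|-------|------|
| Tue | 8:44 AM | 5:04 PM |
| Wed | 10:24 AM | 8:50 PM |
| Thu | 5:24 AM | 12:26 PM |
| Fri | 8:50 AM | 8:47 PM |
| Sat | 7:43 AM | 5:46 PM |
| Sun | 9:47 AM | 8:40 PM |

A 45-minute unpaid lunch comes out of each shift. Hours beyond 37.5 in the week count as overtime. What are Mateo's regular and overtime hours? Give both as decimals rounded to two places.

Regular 37.50 hours, overtime 16.68 hours

Tue: 8:44 AM–5:04 PM = 8 h 20 min; less 45 min break → 7 h 35 min
Wed: 10:24 AM–8:50 PM = 10 h 26 min; less 45 min break → 9 h 41 min
Thu: 5:24 AM–12:26 PM = 7 h 2 min; less 45 min break → 6 h 17 min
Fri: 8:50 AM–8:47 PM = 11 h 57 min; less 45 min break → 11 h 12 min
Sat: 7:43 AM–5:46 PM = 10 h 3 min; less 45 min break → 9 h 18 min
Sun: 9:47 AM–8:40 PM = 10 h 53 min; less 45 min break → 10 h 8 min
Total worked: 54 h 11 min = 54.18 h.
Threshold 37.5 h → overtime 16 h 41 min, regular 37 h 30 min.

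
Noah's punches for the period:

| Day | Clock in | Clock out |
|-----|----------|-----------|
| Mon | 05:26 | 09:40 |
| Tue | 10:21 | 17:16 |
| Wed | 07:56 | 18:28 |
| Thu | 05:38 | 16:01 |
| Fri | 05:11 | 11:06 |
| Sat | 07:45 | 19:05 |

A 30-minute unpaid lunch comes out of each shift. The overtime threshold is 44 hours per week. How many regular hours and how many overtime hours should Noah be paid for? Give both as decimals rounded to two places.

Regular 44.00 hours, overtime 2.32 hours

Mon: 05:26–09:40 = 4 h 14 min; less 30 min break → 3 h 44 min
Tue: 10:21–17:16 = 6 h 55 min; less 30 min break → 6 h 25 min
Wed: 07:56–18:28 = 10 h 32 min; less 30 min break → 10 h 2 min
Thu: 05:38–16:01 = 10 h 23 min; less 30 min break → 9 h 53 min
Fri: 05:11–11:06 = 5 h 55 min; less 30 min break → 5 h 25 min
Sat: 07:45–19:05 = 11 h 20 min; less 30 min break → 10 h 50 min
Total worked: 46 h 19 min = 46.32 h.
Threshold 44 h → overtime 2 h 19 min, regular 44 h 0 min.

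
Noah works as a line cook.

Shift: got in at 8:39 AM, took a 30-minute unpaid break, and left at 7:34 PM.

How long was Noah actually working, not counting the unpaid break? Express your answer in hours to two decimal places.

Shift: 8:39 AM–7:34 PM = 10 h 55 min; less 30 min break → 10 h 25 min

10.42 hours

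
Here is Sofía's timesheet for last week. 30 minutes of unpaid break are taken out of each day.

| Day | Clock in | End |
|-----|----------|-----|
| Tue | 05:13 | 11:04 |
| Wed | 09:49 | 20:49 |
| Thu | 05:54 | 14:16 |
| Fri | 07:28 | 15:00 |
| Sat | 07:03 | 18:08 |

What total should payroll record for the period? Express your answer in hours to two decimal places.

Tue: 05:13–11:04 = 5 h 51 min; less 30 min break → 5 h 21 min
Wed: 09:49–20:49 = 11 h 0 min; less 30 min break → 10 h 30 min
Thu: 05:54–14:16 = 8 h 22 min; less 30 min break → 7 h 52 min
Fri: 07:28–15:00 = 7 h 32 min; less 30 min break → 7 h 2 min
Sat: 07:03–18:08 = 11 h 5 min; less 30 min break → 10 h 35 min
Total: 5 h 21 min + 10 h 30 min + 7 h 52 min + 7 h 2 min + 10 h 35 min = 41 h 20 min.

41.33 hours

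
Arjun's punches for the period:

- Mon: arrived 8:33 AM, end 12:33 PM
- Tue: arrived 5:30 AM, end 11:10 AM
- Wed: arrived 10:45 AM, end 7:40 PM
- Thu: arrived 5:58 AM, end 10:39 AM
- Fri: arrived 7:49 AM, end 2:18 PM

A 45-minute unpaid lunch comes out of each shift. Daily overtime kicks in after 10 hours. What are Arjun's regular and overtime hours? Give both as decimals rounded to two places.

Regular 26.00 hours, overtime 0.00 hours

Mon: 8:33 AM–12:33 PM = 4 h 0 min; less 45 min break → 3 h 15 min
Tue: 5:30 AM–11:10 AM = 5 h 40 min; less 45 min break → 4 h 55 min
Wed: 10:45 AM–7:40 PM = 8 h 55 min; less 45 min break → 8 h 10 min
Thu: 5:58 AM–10:39 AM = 4 h 41 min; less 45 min break → 3 h 56 min
Fri: 7:49 AM–2:18 PM = 6 h 29 min; less 45 min break → 5 h 44 min
Mon reg 3 h 15 min / OT 0 h 0 min; Tue reg 4 h 55 min / OT 0 h 0 min; Wed reg 8 h 10 min / OT 0 h 0 min; Thu reg 3 h 56 min / OT 0 h 0 min; Fri reg 5 h 44 min / OT 0 h 0 min.
Totals: regular 26 h 0 min, overtime 0 h 0 min.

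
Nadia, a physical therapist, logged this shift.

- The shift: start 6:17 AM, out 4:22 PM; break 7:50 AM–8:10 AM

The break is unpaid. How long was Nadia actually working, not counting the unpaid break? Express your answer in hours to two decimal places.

9.75 hours

The shift: 6:17 AM–4:22 PM = 10 h 5 min; less 20 min break → 9 h 45 min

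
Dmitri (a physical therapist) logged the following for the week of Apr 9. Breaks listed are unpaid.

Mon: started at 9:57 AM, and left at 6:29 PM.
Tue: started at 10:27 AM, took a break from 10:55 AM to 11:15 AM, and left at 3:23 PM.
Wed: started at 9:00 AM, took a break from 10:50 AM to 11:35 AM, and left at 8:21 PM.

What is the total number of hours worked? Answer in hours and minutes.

23 h 44 min

Mon: 9:57 AM–6:29 PM = 8 h 32 min
Tue: 10:27 AM–3:23 PM = 4 h 56 min; less 20 min break → 4 h 36 min
Wed: 9:00 AM–8:21 PM = 11 h 21 min; less 45 min break → 10 h 36 min
Total: 8 h 32 min + 4 h 36 min + 10 h 36 min = 23 h 44 min.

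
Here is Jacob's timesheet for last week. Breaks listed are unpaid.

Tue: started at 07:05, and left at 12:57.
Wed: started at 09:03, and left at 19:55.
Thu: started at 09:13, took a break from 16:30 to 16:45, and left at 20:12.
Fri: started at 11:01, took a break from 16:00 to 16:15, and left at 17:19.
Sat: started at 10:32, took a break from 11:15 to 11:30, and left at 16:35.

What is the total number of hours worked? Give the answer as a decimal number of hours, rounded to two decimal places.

Tue: 07:05–12:57 = 5 h 52 min
Wed: 09:03–19:55 = 10 h 52 min
Thu: 09:13–20:12 = 10 h 59 min; less 15 min break → 10 h 44 min
Fri: 11:01–17:19 = 6 h 18 min; less 15 min break → 6 h 3 min
Sat: 10:32–16:35 = 6 h 3 min; less 15 min break → 5 h 48 min
Total: 5 h 52 min + 10 h 52 min + 10 h 44 min + 6 h 3 min + 5 h 48 min = 39 h 19 min.

39.32 hours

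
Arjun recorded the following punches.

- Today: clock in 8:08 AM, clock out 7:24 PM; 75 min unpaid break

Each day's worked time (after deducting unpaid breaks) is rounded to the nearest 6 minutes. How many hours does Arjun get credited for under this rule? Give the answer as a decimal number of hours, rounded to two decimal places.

Today: 8:08 AM–7:24 PM = 11 h 16 min − 75 min = 10 h 1 min → rounds to 10 h 0 min

10.00 hours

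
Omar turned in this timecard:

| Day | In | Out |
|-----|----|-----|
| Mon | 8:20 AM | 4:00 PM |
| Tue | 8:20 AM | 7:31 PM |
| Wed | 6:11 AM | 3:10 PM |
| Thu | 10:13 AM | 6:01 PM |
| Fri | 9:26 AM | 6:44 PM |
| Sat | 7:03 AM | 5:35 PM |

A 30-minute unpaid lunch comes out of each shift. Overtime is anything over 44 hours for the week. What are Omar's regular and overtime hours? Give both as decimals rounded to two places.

Mon: 8:20 AM–4:00 PM = 7 h 40 min; less 30 min break → 7 h 10 min
Tue: 8:20 AM–7:31 PM = 11 h 11 min; less 30 min break → 10 h 41 min
Wed: 6:11 AM–3:10 PM = 8 h 59 min; less 30 min break → 8 h 29 min
Thu: 10:13 AM–6:01 PM = 7 h 48 min; less 30 min break → 7 h 18 min
Fri: 9:26 AM–6:44 PM = 9 h 18 min; less 30 min break → 8 h 48 min
Sat: 7:03 AM–5:35 PM = 10 h 32 min; less 30 min break → 10 h 2 min
Total worked: 52 h 28 min = 52.47 h.
Threshold 44 h → overtime 8 h 28 min, regular 44 h 0 min.

Regular 44.00 hours, overtime 8.47 hours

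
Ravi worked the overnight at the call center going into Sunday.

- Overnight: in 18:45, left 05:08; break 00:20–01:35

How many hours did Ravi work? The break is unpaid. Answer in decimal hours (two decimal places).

9.13 hours

Overnight: 18:45 → midnight = 5 h 15 min; midnight → 05:08 = 5 h 8 min; span 10 h 23 min; less 75 min break → 9 h 8 min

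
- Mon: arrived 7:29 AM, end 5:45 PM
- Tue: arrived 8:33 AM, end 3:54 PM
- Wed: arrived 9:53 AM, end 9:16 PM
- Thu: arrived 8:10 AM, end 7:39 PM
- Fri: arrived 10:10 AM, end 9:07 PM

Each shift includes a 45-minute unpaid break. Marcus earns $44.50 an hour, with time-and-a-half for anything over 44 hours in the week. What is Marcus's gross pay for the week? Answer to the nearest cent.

$2203.86

Mon: 7:29 AM–5:45 PM = 10 h 16 min; less 45 min break → 9 h 31 min
Tue: 8:33 AM–3:54 PM = 7 h 21 min; less 45 min break → 6 h 36 min
Wed: 9:53 AM–9:16 PM = 11 h 23 min; less 45 min break → 10 h 38 min
Thu: 8:10 AM–7:39 PM = 11 h 29 min; less 45 min break → 10 h 44 min
Fri: 10:10 AM–9:07 PM = 10 h 57 min; less 45 min break → 10 h 12 min
Total worked: 47 h 41 min = 2861 min.
Regular 44 h 0 min = 2640 min at $44.50/h; overtime 3 h 41 min = 221 min at $66.75/h.
Pay = (2640 × $44.50 + 221 × $66.75) ÷ 60 = $2203.86.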